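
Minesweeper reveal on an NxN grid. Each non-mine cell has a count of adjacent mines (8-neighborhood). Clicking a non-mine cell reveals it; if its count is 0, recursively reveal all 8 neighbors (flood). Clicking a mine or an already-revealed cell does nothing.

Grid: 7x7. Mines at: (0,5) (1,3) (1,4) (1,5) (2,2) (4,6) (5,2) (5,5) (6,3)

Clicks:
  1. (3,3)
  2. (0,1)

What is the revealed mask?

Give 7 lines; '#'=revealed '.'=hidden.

Click 1 (3,3) count=1: revealed 1 new [(3,3)] -> total=1
Click 2 (0,1) count=0: revealed 16 new [(0,0) (0,1) (0,2) (1,0) (1,1) (1,2) (2,0) (2,1) (3,0) (3,1) (4,0) (4,1) (5,0) (5,1) (6,0) (6,1)] -> total=17

Answer: ###....
###....
##.....
##.#...
##.....
##.....
##.....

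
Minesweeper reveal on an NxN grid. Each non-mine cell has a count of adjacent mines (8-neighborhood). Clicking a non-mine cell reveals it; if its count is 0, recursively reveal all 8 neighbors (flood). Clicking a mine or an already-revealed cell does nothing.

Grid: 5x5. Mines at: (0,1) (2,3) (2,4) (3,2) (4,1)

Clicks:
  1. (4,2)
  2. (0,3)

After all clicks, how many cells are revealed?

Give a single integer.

Answer: 7

Derivation:
Click 1 (4,2) count=2: revealed 1 new [(4,2)] -> total=1
Click 2 (0,3) count=0: revealed 6 new [(0,2) (0,3) (0,4) (1,2) (1,3) (1,4)] -> total=7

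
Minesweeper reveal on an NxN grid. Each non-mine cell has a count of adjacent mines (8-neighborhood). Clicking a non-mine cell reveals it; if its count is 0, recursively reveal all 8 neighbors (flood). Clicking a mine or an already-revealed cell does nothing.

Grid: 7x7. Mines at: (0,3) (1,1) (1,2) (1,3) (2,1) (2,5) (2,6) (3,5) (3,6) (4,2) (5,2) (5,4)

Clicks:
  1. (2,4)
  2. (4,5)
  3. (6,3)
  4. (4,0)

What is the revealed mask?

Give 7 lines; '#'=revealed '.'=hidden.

Answer: .......
.......
....#..
##.....
##...#.
##.....
##.#...

Derivation:
Click 1 (2,4) count=3: revealed 1 new [(2,4)] -> total=1
Click 2 (4,5) count=3: revealed 1 new [(4,5)] -> total=2
Click 3 (6,3) count=2: revealed 1 new [(6,3)] -> total=3
Click 4 (4,0) count=0: revealed 8 new [(3,0) (3,1) (4,0) (4,1) (5,0) (5,1) (6,0) (6,1)] -> total=11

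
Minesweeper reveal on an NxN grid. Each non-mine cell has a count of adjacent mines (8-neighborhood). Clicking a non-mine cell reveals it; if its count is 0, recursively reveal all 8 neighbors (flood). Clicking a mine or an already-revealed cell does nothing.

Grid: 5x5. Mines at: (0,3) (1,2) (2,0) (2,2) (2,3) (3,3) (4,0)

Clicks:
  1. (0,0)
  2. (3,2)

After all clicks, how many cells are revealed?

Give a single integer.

Click 1 (0,0) count=0: revealed 4 new [(0,0) (0,1) (1,0) (1,1)] -> total=4
Click 2 (3,2) count=3: revealed 1 new [(3,2)] -> total=5

Answer: 5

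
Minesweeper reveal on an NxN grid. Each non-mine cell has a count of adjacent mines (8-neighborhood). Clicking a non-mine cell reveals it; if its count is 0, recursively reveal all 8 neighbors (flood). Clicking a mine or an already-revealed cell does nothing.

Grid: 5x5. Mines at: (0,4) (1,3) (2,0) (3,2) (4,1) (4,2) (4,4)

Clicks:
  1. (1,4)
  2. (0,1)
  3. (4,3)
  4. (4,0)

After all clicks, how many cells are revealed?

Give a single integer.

Answer: 9

Derivation:
Click 1 (1,4) count=2: revealed 1 new [(1,4)] -> total=1
Click 2 (0,1) count=0: revealed 6 new [(0,0) (0,1) (0,2) (1,0) (1,1) (1,2)] -> total=7
Click 3 (4,3) count=3: revealed 1 new [(4,3)] -> total=8
Click 4 (4,0) count=1: revealed 1 new [(4,0)] -> total=9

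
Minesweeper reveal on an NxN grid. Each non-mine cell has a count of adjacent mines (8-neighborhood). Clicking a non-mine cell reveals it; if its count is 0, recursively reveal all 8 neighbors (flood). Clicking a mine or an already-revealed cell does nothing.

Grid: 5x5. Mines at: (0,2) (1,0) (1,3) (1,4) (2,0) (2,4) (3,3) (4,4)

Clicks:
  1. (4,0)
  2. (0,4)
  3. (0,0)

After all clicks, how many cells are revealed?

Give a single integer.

Answer: 8

Derivation:
Click 1 (4,0) count=0: revealed 6 new [(3,0) (3,1) (3,2) (4,0) (4,1) (4,2)] -> total=6
Click 2 (0,4) count=2: revealed 1 new [(0,4)] -> total=7
Click 3 (0,0) count=1: revealed 1 new [(0,0)] -> total=8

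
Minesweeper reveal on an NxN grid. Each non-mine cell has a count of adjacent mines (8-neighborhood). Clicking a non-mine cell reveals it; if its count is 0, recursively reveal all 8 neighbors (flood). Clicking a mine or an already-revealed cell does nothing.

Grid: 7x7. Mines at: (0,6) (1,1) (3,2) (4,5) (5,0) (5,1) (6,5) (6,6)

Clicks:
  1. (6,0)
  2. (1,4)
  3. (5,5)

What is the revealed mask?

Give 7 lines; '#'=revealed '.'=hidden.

Answer: ..####.
..#####
..#####
...####
.......
.....#.
#......

Derivation:
Click 1 (6,0) count=2: revealed 1 new [(6,0)] -> total=1
Click 2 (1,4) count=0: revealed 18 new [(0,2) (0,3) (0,4) (0,5) (1,2) (1,3) (1,4) (1,5) (1,6) (2,2) (2,3) (2,4) (2,5) (2,6) (3,3) (3,4) (3,5) (3,6)] -> total=19
Click 3 (5,5) count=3: revealed 1 new [(5,5)] -> total=20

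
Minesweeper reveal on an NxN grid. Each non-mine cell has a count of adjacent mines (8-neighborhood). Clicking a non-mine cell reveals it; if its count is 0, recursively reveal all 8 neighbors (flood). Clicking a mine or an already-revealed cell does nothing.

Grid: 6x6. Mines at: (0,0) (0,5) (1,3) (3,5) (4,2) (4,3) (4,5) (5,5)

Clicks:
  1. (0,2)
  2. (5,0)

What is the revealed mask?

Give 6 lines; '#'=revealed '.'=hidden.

Answer: ..#...
###...
###...
###...
##....
##....

Derivation:
Click 1 (0,2) count=1: revealed 1 new [(0,2)] -> total=1
Click 2 (5,0) count=0: revealed 13 new [(1,0) (1,1) (1,2) (2,0) (2,1) (2,2) (3,0) (3,1) (3,2) (4,0) (4,1) (5,0) (5,1)] -> total=14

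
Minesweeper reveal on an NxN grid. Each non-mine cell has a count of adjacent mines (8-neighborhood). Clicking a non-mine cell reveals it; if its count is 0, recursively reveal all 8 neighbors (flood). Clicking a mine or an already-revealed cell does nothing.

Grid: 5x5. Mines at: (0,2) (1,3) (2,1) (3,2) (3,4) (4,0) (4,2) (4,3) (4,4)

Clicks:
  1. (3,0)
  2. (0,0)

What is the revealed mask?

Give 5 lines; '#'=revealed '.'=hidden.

Answer: ##...
##...
.....
#....
.....

Derivation:
Click 1 (3,0) count=2: revealed 1 new [(3,0)] -> total=1
Click 2 (0,0) count=0: revealed 4 new [(0,0) (0,1) (1,0) (1,1)] -> total=5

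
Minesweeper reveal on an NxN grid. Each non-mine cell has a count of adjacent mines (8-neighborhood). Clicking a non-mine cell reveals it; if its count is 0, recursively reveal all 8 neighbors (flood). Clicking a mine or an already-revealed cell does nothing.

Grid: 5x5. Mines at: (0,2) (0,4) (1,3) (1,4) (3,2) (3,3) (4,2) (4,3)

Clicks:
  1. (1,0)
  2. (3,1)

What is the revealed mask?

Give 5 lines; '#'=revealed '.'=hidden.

Click 1 (1,0) count=0: revealed 10 new [(0,0) (0,1) (1,0) (1,1) (2,0) (2,1) (3,0) (3,1) (4,0) (4,1)] -> total=10
Click 2 (3,1) count=2: revealed 0 new [(none)] -> total=10

Answer: ##...
##...
##...
##...
##...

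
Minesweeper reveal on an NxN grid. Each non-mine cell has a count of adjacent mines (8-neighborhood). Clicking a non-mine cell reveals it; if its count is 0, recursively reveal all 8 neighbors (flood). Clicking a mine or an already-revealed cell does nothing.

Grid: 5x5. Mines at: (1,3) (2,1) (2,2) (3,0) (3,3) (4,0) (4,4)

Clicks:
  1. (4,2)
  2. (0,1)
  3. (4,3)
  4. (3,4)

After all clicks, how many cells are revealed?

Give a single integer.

Click 1 (4,2) count=1: revealed 1 new [(4,2)] -> total=1
Click 2 (0,1) count=0: revealed 6 new [(0,0) (0,1) (0,2) (1,0) (1,1) (1,2)] -> total=7
Click 3 (4,3) count=2: revealed 1 new [(4,3)] -> total=8
Click 4 (3,4) count=2: revealed 1 new [(3,4)] -> total=9

Answer: 9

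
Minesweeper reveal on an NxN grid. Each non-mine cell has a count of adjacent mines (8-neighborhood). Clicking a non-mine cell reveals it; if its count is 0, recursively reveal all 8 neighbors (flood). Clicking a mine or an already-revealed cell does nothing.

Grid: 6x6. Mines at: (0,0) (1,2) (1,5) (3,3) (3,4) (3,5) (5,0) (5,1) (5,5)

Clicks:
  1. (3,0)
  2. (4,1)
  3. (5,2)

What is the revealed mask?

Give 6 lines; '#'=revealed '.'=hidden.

Answer: ......
##....
###...
###...
###...
..#...

Derivation:
Click 1 (3,0) count=0: revealed 11 new [(1,0) (1,1) (2,0) (2,1) (2,2) (3,0) (3,1) (3,2) (4,0) (4,1) (4,2)] -> total=11
Click 2 (4,1) count=2: revealed 0 new [(none)] -> total=11
Click 3 (5,2) count=1: revealed 1 new [(5,2)] -> total=12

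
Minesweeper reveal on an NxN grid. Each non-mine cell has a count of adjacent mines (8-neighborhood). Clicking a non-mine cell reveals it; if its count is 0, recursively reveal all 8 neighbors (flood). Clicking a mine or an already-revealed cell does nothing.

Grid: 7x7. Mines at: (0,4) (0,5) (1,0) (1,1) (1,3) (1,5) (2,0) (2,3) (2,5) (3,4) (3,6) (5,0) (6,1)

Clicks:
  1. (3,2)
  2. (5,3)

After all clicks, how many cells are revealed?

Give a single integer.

Click 1 (3,2) count=1: revealed 1 new [(3,2)] -> total=1
Click 2 (5,3) count=0: revealed 19 new [(3,1) (3,3) (4,1) (4,2) (4,3) (4,4) (4,5) (4,6) (5,1) (5,2) (5,3) (5,4) (5,5) (5,6) (6,2) (6,3) (6,4) (6,5) (6,6)] -> total=20

Answer: 20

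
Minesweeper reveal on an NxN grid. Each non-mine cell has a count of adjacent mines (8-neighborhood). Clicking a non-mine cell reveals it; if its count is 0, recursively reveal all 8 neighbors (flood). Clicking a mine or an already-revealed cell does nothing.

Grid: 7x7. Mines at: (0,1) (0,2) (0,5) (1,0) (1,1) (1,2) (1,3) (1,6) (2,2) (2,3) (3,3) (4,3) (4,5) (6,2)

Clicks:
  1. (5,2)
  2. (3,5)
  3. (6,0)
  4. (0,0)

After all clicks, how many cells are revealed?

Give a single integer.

Answer: 15

Derivation:
Click 1 (5,2) count=2: revealed 1 new [(5,2)] -> total=1
Click 2 (3,5) count=1: revealed 1 new [(3,5)] -> total=2
Click 3 (6,0) count=0: revealed 12 new [(2,0) (2,1) (3,0) (3,1) (3,2) (4,0) (4,1) (4,2) (5,0) (5,1) (6,0) (6,1)] -> total=14
Click 4 (0,0) count=3: revealed 1 new [(0,0)] -> total=15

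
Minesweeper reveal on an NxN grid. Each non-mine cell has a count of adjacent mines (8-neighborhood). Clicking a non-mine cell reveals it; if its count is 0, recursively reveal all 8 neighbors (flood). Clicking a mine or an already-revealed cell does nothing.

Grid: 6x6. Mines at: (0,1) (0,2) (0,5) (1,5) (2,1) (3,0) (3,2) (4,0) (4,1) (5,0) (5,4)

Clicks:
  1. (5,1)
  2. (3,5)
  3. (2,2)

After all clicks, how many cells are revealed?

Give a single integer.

Answer: 11

Derivation:
Click 1 (5,1) count=3: revealed 1 new [(5,1)] -> total=1
Click 2 (3,5) count=0: revealed 9 new [(2,3) (2,4) (2,5) (3,3) (3,4) (3,5) (4,3) (4,4) (4,5)] -> total=10
Click 3 (2,2) count=2: revealed 1 new [(2,2)] -> total=11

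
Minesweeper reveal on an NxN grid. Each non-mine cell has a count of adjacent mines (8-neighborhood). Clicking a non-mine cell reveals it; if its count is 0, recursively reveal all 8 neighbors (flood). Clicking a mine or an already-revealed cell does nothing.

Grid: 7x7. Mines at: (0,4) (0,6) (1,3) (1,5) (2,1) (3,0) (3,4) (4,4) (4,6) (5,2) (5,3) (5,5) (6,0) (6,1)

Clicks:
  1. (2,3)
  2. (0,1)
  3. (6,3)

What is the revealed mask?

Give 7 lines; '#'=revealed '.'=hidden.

Answer: ###....
###....
...#...
.......
.......
.......
...#...

Derivation:
Click 1 (2,3) count=2: revealed 1 new [(2,3)] -> total=1
Click 2 (0,1) count=0: revealed 6 new [(0,0) (0,1) (0,2) (1,0) (1,1) (1,2)] -> total=7
Click 3 (6,3) count=2: revealed 1 new [(6,3)] -> total=8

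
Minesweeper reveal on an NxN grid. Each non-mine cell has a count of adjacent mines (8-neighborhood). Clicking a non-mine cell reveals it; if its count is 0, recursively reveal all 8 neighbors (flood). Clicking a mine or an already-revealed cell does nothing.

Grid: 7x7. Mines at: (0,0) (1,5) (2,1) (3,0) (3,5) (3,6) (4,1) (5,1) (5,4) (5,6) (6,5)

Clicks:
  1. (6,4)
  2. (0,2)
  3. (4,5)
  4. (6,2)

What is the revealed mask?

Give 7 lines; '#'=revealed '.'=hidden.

Answer: .####..
.####..
..###..
..###..
..####.
.......
..#.#..

Derivation:
Click 1 (6,4) count=2: revealed 1 new [(6,4)] -> total=1
Click 2 (0,2) count=0: revealed 17 new [(0,1) (0,2) (0,3) (0,4) (1,1) (1,2) (1,3) (1,4) (2,2) (2,3) (2,4) (3,2) (3,3) (3,4) (4,2) (4,3) (4,4)] -> total=18
Click 3 (4,5) count=4: revealed 1 new [(4,5)] -> total=19
Click 4 (6,2) count=1: revealed 1 new [(6,2)] -> total=20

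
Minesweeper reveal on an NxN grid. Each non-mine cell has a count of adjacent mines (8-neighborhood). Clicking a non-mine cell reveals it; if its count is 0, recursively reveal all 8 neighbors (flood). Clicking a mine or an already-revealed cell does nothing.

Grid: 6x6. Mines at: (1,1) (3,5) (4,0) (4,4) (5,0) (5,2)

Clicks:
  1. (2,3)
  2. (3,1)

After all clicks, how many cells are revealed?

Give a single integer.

Answer: 20

Derivation:
Click 1 (2,3) count=0: revealed 20 new [(0,2) (0,3) (0,4) (0,5) (1,2) (1,3) (1,4) (1,5) (2,1) (2,2) (2,3) (2,4) (2,5) (3,1) (3,2) (3,3) (3,4) (4,1) (4,2) (4,3)] -> total=20
Click 2 (3,1) count=1: revealed 0 new [(none)] -> total=20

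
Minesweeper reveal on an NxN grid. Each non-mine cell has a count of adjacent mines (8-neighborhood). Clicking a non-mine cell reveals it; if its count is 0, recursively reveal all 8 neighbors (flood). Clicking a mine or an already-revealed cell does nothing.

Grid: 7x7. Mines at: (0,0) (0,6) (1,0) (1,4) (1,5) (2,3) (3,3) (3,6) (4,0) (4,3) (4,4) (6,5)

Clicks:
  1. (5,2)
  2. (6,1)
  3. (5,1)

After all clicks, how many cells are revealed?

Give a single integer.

Click 1 (5,2) count=1: revealed 1 new [(5,2)] -> total=1
Click 2 (6,1) count=0: revealed 9 new [(5,0) (5,1) (5,3) (5,4) (6,0) (6,1) (6,2) (6,3) (6,4)] -> total=10
Click 3 (5,1) count=1: revealed 0 new [(none)] -> total=10

Answer: 10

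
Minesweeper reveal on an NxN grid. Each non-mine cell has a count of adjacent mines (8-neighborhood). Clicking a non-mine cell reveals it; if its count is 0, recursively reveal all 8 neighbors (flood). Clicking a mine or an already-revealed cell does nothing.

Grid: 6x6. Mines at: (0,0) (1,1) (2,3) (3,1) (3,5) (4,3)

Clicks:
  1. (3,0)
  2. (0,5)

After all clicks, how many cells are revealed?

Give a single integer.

Answer: 11

Derivation:
Click 1 (3,0) count=1: revealed 1 new [(3,0)] -> total=1
Click 2 (0,5) count=0: revealed 10 new [(0,2) (0,3) (0,4) (0,5) (1,2) (1,3) (1,4) (1,5) (2,4) (2,5)] -> total=11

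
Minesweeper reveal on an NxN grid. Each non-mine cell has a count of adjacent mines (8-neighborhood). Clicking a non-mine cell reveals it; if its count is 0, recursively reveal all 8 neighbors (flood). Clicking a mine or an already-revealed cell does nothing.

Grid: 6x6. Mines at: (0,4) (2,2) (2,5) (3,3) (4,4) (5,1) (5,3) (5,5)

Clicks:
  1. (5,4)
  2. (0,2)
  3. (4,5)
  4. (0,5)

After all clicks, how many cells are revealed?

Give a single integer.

Answer: 17

Derivation:
Click 1 (5,4) count=3: revealed 1 new [(5,4)] -> total=1
Click 2 (0,2) count=0: revealed 14 new [(0,0) (0,1) (0,2) (0,3) (1,0) (1,1) (1,2) (1,3) (2,0) (2,1) (3,0) (3,1) (4,0) (4,1)] -> total=15
Click 3 (4,5) count=2: revealed 1 new [(4,5)] -> total=16
Click 4 (0,5) count=1: revealed 1 new [(0,5)] -> total=17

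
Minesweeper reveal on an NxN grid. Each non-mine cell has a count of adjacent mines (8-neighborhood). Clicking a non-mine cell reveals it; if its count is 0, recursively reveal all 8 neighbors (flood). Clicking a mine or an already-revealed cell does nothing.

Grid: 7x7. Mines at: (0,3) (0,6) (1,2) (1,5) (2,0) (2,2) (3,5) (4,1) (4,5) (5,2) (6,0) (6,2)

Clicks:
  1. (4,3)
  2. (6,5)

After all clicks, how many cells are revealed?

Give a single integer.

Answer: 9

Derivation:
Click 1 (4,3) count=1: revealed 1 new [(4,3)] -> total=1
Click 2 (6,5) count=0: revealed 8 new [(5,3) (5,4) (5,5) (5,6) (6,3) (6,4) (6,5) (6,6)] -> total=9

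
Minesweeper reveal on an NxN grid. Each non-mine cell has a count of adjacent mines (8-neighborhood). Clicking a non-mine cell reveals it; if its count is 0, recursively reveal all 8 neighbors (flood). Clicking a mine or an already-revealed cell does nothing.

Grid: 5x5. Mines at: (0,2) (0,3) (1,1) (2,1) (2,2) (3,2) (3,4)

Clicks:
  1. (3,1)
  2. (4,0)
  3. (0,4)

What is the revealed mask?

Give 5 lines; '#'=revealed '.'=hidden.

Click 1 (3,1) count=3: revealed 1 new [(3,1)] -> total=1
Click 2 (4,0) count=0: revealed 3 new [(3,0) (4,0) (4,1)] -> total=4
Click 3 (0,4) count=1: revealed 1 new [(0,4)] -> total=5

Answer: ....#
.....
.....
##...
##...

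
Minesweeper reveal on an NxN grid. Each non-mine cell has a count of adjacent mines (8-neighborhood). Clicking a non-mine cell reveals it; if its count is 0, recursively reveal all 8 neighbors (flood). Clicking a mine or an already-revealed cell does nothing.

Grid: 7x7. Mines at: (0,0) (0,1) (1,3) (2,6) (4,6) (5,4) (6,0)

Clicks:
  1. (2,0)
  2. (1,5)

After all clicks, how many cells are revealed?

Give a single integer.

Click 1 (2,0) count=0: revealed 28 new [(1,0) (1,1) (1,2) (2,0) (2,1) (2,2) (2,3) (2,4) (2,5) (3,0) (3,1) (3,2) (3,3) (3,4) (3,5) (4,0) (4,1) (4,2) (4,3) (4,4) (4,5) (5,0) (5,1) (5,2) (5,3) (6,1) (6,2) (6,3)] -> total=28
Click 2 (1,5) count=1: revealed 1 new [(1,5)] -> total=29

Answer: 29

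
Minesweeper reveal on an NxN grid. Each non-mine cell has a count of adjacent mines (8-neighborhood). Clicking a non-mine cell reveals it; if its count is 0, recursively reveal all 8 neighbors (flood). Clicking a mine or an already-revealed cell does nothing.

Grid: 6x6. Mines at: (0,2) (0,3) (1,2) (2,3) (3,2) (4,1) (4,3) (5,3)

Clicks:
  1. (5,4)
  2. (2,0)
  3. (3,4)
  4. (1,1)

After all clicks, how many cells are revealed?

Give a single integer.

Answer: 10

Derivation:
Click 1 (5,4) count=2: revealed 1 new [(5,4)] -> total=1
Click 2 (2,0) count=0: revealed 8 new [(0,0) (0,1) (1,0) (1,1) (2,0) (2,1) (3,0) (3,1)] -> total=9
Click 3 (3,4) count=2: revealed 1 new [(3,4)] -> total=10
Click 4 (1,1) count=2: revealed 0 new [(none)] -> total=10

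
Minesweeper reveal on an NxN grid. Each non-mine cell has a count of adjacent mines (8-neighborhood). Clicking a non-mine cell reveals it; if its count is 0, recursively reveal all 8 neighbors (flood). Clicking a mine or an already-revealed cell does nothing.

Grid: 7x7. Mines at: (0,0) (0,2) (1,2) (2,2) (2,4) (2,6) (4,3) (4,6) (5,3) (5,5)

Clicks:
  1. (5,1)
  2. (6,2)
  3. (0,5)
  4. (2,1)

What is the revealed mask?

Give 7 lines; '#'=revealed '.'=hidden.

Answer: ...####
##.####
##.....
###....
###....
###....
###....

Derivation:
Click 1 (5,1) count=0: revealed 16 new [(1,0) (1,1) (2,0) (2,1) (3,0) (3,1) (3,2) (4,0) (4,1) (4,2) (5,0) (5,1) (5,2) (6,0) (6,1) (6,2)] -> total=16
Click 2 (6,2) count=1: revealed 0 new [(none)] -> total=16
Click 3 (0,5) count=0: revealed 8 new [(0,3) (0,4) (0,5) (0,6) (1,3) (1,4) (1,5) (1,6)] -> total=24
Click 4 (2,1) count=2: revealed 0 new [(none)] -> total=24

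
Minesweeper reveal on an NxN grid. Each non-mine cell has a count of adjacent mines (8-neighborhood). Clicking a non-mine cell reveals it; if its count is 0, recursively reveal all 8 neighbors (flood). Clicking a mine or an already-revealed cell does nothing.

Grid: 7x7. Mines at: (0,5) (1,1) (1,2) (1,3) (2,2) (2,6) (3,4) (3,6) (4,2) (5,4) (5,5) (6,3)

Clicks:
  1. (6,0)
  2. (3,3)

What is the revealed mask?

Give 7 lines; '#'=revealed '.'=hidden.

Answer: .......
.......
##.....
##.#...
##.....
###....
###....

Derivation:
Click 1 (6,0) count=0: revealed 12 new [(2,0) (2,1) (3,0) (3,1) (4,0) (4,1) (5,0) (5,1) (5,2) (6,0) (6,1) (6,2)] -> total=12
Click 2 (3,3) count=3: revealed 1 new [(3,3)] -> total=13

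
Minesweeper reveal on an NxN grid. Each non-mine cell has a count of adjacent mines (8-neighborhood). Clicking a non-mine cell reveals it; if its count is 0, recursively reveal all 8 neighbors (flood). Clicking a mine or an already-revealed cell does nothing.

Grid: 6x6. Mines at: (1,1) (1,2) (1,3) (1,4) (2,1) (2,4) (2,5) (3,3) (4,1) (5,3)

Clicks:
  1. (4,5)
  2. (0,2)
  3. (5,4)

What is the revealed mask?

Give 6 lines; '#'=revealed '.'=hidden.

Click 1 (4,5) count=0: revealed 6 new [(3,4) (3,5) (4,4) (4,5) (5,4) (5,5)] -> total=6
Click 2 (0,2) count=3: revealed 1 new [(0,2)] -> total=7
Click 3 (5,4) count=1: revealed 0 new [(none)] -> total=7

Answer: ..#...
......
......
....##
....##
....##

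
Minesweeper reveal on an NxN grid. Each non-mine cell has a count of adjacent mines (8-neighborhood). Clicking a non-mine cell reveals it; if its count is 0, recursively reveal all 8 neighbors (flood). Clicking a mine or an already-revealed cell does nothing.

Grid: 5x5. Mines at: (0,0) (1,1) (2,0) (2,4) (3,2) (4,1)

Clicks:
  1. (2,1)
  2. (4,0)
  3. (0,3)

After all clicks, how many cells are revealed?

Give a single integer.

Answer: 8

Derivation:
Click 1 (2,1) count=3: revealed 1 new [(2,1)] -> total=1
Click 2 (4,0) count=1: revealed 1 new [(4,0)] -> total=2
Click 3 (0,3) count=0: revealed 6 new [(0,2) (0,3) (0,4) (1,2) (1,3) (1,4)] -> total=8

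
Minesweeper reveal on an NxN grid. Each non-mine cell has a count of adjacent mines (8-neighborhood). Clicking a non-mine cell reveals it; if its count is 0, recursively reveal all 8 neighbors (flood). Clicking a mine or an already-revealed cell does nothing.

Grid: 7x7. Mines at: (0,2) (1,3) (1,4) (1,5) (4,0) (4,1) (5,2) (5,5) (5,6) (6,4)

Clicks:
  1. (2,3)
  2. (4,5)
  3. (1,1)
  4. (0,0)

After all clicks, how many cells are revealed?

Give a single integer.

Click 1 (2,3) count=2: revealed 1 new [(2,3)] -> total=1
Click 2 (4,5) count=2: revealed 1 new [(4,5)] -> total=2
Click 3 (1,1) count=1: revealed 1 new [(1,1)] -> total=3
Click 4 (0,0) count=0: revealed 10 new [(0,0) (0,1) (1,0) (1,2) (2,0) (2,1) (2,2) (3,0) (3,1) (3,2)] -> total=13

Answer: 13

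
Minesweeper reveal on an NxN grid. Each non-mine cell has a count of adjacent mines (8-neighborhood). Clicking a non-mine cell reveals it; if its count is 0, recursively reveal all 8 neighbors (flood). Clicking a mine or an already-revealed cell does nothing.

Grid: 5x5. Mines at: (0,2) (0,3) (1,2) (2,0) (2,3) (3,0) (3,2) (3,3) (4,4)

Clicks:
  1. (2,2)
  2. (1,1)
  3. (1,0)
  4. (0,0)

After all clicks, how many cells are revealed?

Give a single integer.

Answer: 5

Derivation:
Click 1 (2,2) count=4: revealed 1 new [(2,2)] -> total=1
Click 2 (1,1) count=3: revealed 1 new [(1,1)] -> total=2
Click 3 (1,0) count=1: revealed 1 new [(1,0)] -> total=3
Click 4 (0,0) count=0: revealed 2 new [(0,0) (0,1)] -> total=5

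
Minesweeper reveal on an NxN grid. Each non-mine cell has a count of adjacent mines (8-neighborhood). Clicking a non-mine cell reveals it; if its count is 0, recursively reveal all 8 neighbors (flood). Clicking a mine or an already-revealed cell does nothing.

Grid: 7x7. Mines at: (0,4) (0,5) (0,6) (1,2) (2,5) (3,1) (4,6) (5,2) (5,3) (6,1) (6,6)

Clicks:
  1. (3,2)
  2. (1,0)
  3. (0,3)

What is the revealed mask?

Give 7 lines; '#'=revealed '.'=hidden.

Click 1 (3,2) count=1: revealed 1 new [(3,2)] -> total=1
Click 2 (1,0) count=0: revealed 6 new [(0,0) (0,1) (1,0) (1,1) (2,0) (2,1)] -> total=7
Click 3 (0,3) count=2: revealed 1 new [(0,3)] -> total=8

Answer: ##.#...
##.....
##.....
..#....
.......
.......
.......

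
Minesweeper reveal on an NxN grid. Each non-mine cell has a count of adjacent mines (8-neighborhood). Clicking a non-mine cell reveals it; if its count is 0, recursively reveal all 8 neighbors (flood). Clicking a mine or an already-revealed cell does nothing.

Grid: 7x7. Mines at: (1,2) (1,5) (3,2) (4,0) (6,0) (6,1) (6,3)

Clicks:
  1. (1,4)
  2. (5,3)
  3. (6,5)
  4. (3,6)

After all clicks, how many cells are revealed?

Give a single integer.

Click 1 (1,4) count=1: revealed 1 new [(1,4)] -> total=1
Click 2 (5,3) count=1: revealed 1 new [(5,3)] -> total=2
Click 3 (6,5) count=0: revealed 18 new [(2,3) (2,4) (2,5) (2,6) (3,3) (3,4) (3,5) (3,6) (4,3) (4,4) (4,5) (4,6) (5,4) (5,5) (5,6) (6,4) (6,5) (6,6)] -> total=20
Click 4 (3,6) count=0: revealed 0 new [(none)] -> total=20

Answer: 20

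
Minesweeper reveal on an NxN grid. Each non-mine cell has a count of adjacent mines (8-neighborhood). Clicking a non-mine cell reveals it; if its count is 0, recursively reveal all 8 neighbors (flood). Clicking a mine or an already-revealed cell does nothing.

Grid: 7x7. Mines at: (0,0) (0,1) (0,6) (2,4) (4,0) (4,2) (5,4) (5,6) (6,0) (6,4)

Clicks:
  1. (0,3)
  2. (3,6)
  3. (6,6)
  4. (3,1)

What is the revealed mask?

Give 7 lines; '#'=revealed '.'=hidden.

Click 1 (0,3) count=0: revealed 8 new [(0,2) (0,3) (0,4) (0,5) (1,2) (1,3) (1,4) (1,5)] -> total=8
Click 2 (3,6) count=0: revealed 7 new [(1,6) (2,5) (2,6) (3,5) (3,6) (4,5) (4,6)] -> total=15
Click 3 (6,6) count=1: revealed 1 new [(6,6)] -> total=16
Click 4 (3,1) count=2: revealed 1 new [(3,1)] -> total=17

Answer: ..####.
..#####
.....##
.#...##
.....##
.......
......#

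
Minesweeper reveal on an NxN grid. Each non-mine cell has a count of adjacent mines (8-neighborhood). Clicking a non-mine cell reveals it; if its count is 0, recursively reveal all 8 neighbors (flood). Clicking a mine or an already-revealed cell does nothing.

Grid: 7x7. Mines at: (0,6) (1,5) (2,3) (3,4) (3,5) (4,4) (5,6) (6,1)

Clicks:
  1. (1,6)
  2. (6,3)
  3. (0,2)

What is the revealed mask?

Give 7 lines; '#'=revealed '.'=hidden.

Click 1 (1,6) count=2: revealed 1 new [(1,6)] -> total=1
Click 2 (6,3) count=0: revealed 8 new [(5,2) (5,3) (5,4) (5,5) (6,2) (6,3) (6,4) (6,5)] -> total=9
Click 3 (0,2) count=0: revealed 23 new [(0,0) (0,1) (0,2) (0,3) (0,4) (1,0) (1,1) (1,2) (1,3) (1,4) (2,0) (2,1) (2,2) (3,0) (3,1) (3,2) (3,3) (4,0) (4,1) (4,2) (4,3) (5,0) (5,1)] -> total=32

Answer: #####..
#####.#
###....
####...
####...
######.
..####.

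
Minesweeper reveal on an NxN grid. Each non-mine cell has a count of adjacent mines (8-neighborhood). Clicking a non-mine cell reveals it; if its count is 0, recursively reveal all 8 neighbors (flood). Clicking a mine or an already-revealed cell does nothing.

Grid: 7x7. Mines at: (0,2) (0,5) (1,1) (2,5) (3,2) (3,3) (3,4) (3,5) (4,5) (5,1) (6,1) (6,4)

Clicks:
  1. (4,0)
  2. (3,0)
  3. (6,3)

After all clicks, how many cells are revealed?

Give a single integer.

Click 1 (4,0) count=1: revealed 1 new [(4,0)] -> total=1
Click 2 (3,0) count=0: revealed 5 new [(2,0) (2,1) (3,0) (3,1) (4,1)] -> total=6
Click 3 (6,3) count=1: revealed 1 new [(6,3)] -> total=7

Answer: 7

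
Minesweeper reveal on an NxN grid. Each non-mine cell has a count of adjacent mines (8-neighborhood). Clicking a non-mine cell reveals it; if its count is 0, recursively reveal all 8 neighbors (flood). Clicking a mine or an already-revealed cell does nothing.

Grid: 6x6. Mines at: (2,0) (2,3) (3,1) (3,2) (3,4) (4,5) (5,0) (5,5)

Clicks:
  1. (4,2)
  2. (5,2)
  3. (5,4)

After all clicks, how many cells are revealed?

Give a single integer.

Answer: 8

Derivation:
Click 1 (4,2) count=2: revealed 1 new [(4,2)] -> total=1
Click 2 (5,2) count=0: revealed 7 new [(4,1) (4,3) (4,4) (5,1) (5,2) (5,3) (5,4)] -> total=8
Click 3 (5,4) count=2: revealed 0 new [(none)] -> total=8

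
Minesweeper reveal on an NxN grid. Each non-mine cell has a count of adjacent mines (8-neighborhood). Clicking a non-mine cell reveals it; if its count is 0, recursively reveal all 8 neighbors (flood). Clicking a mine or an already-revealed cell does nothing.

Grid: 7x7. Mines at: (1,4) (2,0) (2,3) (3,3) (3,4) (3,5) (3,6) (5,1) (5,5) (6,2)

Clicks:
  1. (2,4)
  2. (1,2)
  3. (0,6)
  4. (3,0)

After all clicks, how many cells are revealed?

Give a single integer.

Click 1 (2,4) count=5: revealed 1 new [(2,4)] -> total=1
Click 2 (1,2) count=1: revealed 1 new [(1,2)] -> total=2
Click 3 (0,6) count=0: revealed 6 new [(0,5) (0,6) (1,5) (1,6) (2,5) (2,6)] -> total=8
Click 4 (3,0) count=1: revealed 1 new [(3,0)] -> total=9

Answer: 9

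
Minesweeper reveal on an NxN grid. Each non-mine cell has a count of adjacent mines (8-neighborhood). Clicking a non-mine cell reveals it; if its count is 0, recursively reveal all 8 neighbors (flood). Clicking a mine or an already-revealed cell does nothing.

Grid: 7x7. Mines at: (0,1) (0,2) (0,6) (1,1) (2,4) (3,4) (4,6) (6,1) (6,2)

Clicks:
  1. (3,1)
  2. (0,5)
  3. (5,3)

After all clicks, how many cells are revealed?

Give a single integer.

Click 1 (3,1) count=0: revealed 16 new [(2,0) (2,1) (2,2) (2,3) (3,0) (3,1) (3,2) (3,3) (4,0) (4,1) (4,2) (4,3) (5,0) (5,1) (5,2) (5,3)] -> total=16
Click 2 (0,5) count=1: revealed 1 new [(0,5)] -> total=17
Click 3 (5,3) count=1: revealed 0 new [(none)] -> total=17

Answer: 17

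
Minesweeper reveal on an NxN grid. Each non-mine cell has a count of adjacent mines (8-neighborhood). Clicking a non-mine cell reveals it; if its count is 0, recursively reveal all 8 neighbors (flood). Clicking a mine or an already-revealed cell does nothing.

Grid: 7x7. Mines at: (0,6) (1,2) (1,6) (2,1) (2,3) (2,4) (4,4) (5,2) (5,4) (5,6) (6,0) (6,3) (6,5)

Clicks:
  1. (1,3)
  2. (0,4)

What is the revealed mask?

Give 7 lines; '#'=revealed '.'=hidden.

Answer: ...###.
...###.
.......
.......
.......
.......
.......

Derivation:
Click 1 (1,3) count=3: revealed 1 new [(1,3)] -> total=1
Click 2 (0,4) count=0: revealed 5 new [(0,3) (0,4) (0,5) (1,4) (1,5)] -> total=6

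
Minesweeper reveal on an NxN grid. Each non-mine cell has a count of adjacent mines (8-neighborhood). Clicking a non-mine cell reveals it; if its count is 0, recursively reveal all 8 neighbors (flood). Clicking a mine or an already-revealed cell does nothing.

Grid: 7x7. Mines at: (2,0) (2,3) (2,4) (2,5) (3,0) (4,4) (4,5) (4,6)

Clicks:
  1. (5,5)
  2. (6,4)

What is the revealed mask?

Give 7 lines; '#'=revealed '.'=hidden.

Click 1 (5,5) count=3: revealed 1 new [(5,5)] -> total=1
Click 2 (6,4) count=0: revealed 20 new [(3,1) (3,2) (3,3) (4,0) (4,1) (4,2) (4,3) (5,0) (5,1) (5,2) (5,3) (5,4) (5,6) (6,0) (6,1) (6,2) (6,3) (6,4) (6,5) (6,6)] -> total=21

Answer: .......
.......
.......
.###...
####...
#######
#######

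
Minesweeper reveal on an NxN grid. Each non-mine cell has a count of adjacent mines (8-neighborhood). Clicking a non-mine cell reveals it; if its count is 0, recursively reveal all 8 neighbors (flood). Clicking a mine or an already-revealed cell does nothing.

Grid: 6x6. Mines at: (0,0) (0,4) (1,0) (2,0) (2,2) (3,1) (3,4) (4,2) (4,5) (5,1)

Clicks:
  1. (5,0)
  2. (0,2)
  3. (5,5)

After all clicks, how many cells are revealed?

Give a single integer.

Answer: 8

Derivation:
Click 1 (5,0) count=1: revealed 1 new [(5,0)] -> total=1
Click 2 (0,2) count=0: revealed 6 new [(0,1) (0,2) (0,3) (1,1) (1,2) (1,3)] -> total=7
Click 3 (5,5) count=1: revealed 1 new [(5,5)] -> total=8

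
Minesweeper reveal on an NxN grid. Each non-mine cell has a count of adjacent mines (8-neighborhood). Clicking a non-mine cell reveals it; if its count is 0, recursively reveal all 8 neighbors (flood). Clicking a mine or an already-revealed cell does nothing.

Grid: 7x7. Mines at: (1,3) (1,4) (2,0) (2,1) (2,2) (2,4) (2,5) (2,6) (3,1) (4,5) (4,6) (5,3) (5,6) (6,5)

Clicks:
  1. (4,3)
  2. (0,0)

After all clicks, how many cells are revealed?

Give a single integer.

Answer: 7

Derivation:
Click 1 (4,3) count=1: revealed 1 new [(4,3)] -> total=1
Click 2 (0,0) count=0: revealed 6 new [(0,0) (0,1) (0,2) (1,0) (1,1) (1,2)] -> total=7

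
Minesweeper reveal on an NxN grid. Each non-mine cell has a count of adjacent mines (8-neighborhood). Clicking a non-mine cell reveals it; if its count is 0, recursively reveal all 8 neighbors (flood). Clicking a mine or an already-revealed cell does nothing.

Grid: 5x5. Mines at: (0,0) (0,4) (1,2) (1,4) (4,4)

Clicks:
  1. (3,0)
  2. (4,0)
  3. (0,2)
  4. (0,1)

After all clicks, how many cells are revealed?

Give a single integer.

Answer: 16

Derivation:
Click 1 (3,0) count=0: revealed 14 new [(1,0) (1,1) (2,0) (2,1) (2,2) (2,3) (3,0) (3,1) (3,2) (3,3) (4,0) (4,1) (4,2) (4,3)] -> total=14
Click 2 (4,0) count=0: revealed 0 new [(none)] -> total=14
Click 3 (0,2) count=1: revealed 1 new [(0,2)] -> total=15
Click 4 (0,1) count=2: revealed 1 new [(0,1)] -> total=16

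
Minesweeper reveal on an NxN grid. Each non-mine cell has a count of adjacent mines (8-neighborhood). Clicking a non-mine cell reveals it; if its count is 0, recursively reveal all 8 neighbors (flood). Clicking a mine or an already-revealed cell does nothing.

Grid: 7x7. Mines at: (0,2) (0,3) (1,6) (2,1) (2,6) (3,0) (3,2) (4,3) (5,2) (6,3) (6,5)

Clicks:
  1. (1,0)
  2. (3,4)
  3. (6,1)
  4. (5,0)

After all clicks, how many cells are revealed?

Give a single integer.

Click 1 (1,0) count=1: revealed 1 new [(1,0)] -> total=1
Click 2 (3,4) count=1: revealed 1 new [(3,4)] -> total=2
Click 3 (6,1) count=1: revealed 1 new [(6,1)] -> total=3
Click 4 (5,0) count=0: revealed 5 new [(4,0) (4,1) (5,0) (5,1) (6,0)] -> total=8

Answer: 8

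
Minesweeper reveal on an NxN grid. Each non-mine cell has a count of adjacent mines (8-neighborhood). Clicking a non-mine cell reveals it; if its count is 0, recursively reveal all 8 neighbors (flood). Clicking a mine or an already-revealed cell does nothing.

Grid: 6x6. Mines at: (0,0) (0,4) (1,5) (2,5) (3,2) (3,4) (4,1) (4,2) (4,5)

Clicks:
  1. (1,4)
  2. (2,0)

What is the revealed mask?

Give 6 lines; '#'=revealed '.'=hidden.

Answer: ......
##..#.
##....
##....
......
......

Derivation:
Click 1 (1,4) count=3: revealed 1 new [(1,4)] -> total=1
Click 2 (2,0) count=0: revealed 6 new [(1,0) (1,1) (2,0) (2,1) (3,0) (3,1)] -> total=7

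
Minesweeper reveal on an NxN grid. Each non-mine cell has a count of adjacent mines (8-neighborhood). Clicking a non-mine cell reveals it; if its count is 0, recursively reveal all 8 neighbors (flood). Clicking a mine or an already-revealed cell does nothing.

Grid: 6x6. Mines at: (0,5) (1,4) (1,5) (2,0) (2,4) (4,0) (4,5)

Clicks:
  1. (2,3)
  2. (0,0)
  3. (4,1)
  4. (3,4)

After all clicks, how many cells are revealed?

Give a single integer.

Click 1 (2,3) count=2: revealed 1 new [(2,3)] -> total=1
Click 2 (0,0) count=0: revealed 22 new [(0,0) (0,1) (0,2) (0,3) (1,0) (1,1) (1,2) (1,3) (2,1) (2,2) (3,1) (3,2) (3,3) (3,4) (4,1) (4,2) (4,3) (4,4) (5,1) (5,2) (5,3) (5,4)] -> total=23
Click 3 (4,1) count=1: revealed 0 new [(none)] -> total=23
Click 4 (3,4) count=2: revealed 0 new [(none)] -> total=23

Answer: 23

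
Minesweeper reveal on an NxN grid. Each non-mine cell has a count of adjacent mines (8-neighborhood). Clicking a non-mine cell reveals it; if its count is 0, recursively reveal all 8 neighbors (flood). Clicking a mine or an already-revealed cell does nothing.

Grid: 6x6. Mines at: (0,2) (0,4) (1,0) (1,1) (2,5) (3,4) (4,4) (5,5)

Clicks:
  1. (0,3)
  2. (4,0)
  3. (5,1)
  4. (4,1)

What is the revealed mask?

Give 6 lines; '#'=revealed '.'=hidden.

Click 1 (0,3) count=2: revealed 1 new [(0,3)] -> total=1
Click 2 (4,0) count=0: revealed 16 new [(2,0) (2,1) (2,2) (2,3) (3,0) (3,1) (3,2) (3,3) (4,0) (4,1) (4,2) (4,3) (5,0) (5,1) (5,2) (5,3)] -> total=17
Click 3 (5,1) count=0: revealed 0 new [(none)] -> total=17
Click 4 (4,1) count=0: revealed 0 new [(none)] -> total=17

Answer: ...#..
......
####..
####..
####..
####..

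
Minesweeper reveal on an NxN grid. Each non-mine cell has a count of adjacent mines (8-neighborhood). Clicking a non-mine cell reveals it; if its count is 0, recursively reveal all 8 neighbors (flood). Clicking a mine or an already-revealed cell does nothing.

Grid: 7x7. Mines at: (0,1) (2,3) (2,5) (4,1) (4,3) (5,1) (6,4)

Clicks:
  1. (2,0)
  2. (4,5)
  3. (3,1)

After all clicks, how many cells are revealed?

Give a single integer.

Click 1 (2,0) count=0: revealed 9 new [(1,0) (1,1) (1,2) (2,0) (2,1) (2,2) (3,0) (3,1) (3,2)] -> total=9
Click 2 (4,5) count=0: revealed 11 new [(3,4) (3,5) (3,6) (4,4) (4,5) (4,6) (5,4) (5,5) (5,6) (6,5) (6,6)] -> total=20
Click 3 (3,1) count=1: revealed 0 new [(none)] -> total=20

Answer: 20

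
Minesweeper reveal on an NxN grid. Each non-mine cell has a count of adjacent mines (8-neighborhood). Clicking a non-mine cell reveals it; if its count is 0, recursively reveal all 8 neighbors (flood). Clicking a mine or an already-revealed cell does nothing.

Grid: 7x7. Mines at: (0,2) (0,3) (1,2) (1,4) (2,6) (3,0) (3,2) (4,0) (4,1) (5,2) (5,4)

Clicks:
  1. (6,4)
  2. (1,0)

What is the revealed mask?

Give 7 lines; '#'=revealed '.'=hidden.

Answer: ##.....
##.....
##.....
.......
.......
.......
....#..

Derivation:
Click 1 (6,4) count=1: revealed 1 new [(6,4)] -> total=1
Click 2 (1,0) count=0: revealed 6 new [(0,0) (0,1) (1,0) (1,1) (2,0) (2,1)] -> total=7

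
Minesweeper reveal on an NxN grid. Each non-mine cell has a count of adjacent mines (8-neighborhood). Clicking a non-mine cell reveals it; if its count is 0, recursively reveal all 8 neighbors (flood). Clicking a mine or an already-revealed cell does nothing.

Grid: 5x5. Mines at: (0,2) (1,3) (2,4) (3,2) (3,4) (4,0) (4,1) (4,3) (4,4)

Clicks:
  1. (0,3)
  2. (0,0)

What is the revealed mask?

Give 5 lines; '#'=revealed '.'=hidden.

Answer: ##.#.
##...
##...
##...
.....

Derivation:
Click 1 (0,3) count=2: revealed 1 new [(0,3)] -> total=1
Click 2 (0,0) count=0: revealed 8 new [(0,0) (0,1) (1,0) (1,1) (2,0) (2,1) (3,0) (3,1)] -> total=9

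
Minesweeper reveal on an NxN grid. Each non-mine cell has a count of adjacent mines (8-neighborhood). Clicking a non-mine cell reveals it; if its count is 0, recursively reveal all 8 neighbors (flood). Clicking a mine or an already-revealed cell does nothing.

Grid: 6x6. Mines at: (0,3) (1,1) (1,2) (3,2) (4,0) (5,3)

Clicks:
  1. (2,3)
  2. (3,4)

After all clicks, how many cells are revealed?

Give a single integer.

Click 1 (2,3) count=2: revealed 1 new [(2,3)] -> total=1
Click 2 (3,4) count=0: revealed 15 new [(0,4) (0,5) (1,3) (1,4) (1,5) (2,4) (2,5) (3,3) (3,4) (3,5) (4,3) (4,4) (4,5) (5,4) (5,5)] -> total=16

Answer: 16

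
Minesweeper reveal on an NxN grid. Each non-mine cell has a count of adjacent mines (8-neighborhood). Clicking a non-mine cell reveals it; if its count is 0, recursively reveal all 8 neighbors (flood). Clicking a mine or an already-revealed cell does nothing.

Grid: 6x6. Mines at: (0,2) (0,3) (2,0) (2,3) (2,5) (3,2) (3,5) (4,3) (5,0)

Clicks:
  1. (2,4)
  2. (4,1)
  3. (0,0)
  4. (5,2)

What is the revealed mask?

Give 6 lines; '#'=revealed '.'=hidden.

Click 1 (2,4) count=3: revealed 1 new [(2,4)] -> total=1
Click 2 (4,1) count=2: revealed 1 new [(4,1)] -> total=2
Click 3 (0,0) count=0: revealed 4 new [(0,0) (0,1) (1,0) (1,1)] -> total=6
Click 4 (5,2) count=1: revealed 1 new [(5,2)] -> total=7

Answer: ##....
##....
....#.
......
.#....
..#...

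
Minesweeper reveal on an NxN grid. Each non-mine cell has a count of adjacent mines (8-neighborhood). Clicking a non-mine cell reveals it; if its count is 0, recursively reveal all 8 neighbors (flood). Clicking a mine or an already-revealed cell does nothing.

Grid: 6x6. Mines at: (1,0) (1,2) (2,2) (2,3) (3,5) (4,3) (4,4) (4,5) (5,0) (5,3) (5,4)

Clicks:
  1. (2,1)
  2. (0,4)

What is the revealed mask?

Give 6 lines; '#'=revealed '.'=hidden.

Click 1 (2,1) count=3: revealed 1 new [(2,1)] -> total=1
Click 2 (0,4) count=0: revealed 8 new [(0,3) (0,4) (0,5) (1,3) (1,4) (1,5) (2,4) (2,5)] -> total=9

Answer: ...###
...###
.#..##
......
......
......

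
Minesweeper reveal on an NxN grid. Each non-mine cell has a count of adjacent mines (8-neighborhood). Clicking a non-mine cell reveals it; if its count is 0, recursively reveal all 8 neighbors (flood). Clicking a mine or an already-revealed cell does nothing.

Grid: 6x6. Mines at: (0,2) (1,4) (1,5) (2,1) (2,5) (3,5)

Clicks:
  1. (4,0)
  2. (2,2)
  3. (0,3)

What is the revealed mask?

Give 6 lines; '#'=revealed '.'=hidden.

Answer: ...#..
......
..###.
#####.
######
######

Derivation:
Click 1 (4,0) count=0: revealed 20 new [(2,2) (2,3) (2,4) (3,0) (3,1) (3,2) (3,3) (3,4) (4,0) (4,1) (4,2) (4,3) (4,4) (4,5) (5,0) (5,1) (5,2) (5,3) (5,4) (5,5)] -> total=20
Click 2 (2,2) count=1: revealed 0 new [(none)] -> total=20
Click 3 (0,3) count=2: revealed 1 new [(0,3)] -> total=21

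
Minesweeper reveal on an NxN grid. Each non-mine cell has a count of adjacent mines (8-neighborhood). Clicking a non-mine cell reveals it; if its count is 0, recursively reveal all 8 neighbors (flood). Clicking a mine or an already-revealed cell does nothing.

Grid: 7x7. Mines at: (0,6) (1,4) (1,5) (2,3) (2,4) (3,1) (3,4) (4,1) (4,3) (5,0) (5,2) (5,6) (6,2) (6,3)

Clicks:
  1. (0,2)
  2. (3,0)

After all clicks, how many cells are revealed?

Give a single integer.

Click 1 (0,2) count=0: revealed 11 new [(0,0) (0,1) (0,2) (0,3) (1,0) (1,1) (1,2) (1,3) (2,0) (2,1) (2,2)] -> total=11
Click 2 (3,0) count=2: revealed 1 new [(3,0)] -> total=12

Answer: 12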